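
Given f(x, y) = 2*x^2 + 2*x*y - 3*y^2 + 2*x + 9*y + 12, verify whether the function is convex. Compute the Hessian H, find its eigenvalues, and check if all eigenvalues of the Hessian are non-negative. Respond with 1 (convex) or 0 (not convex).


The Hessian of f(x,y) = 2*x^2 + 2*x*y - 3*y^2 + 2*x + 9*y + 12 is:
H = [[4, 2], [2, -6]]
Trace = 4 - 6 = -2
Determinant = 4*-6 - (2)^2 = -28
Discriminant = (-2)^2 - 4*-28 = 116.0
Eigenvalues: lambda_1 = -6.3852, lambda_2 = 4.3852
The function is not convex.

0


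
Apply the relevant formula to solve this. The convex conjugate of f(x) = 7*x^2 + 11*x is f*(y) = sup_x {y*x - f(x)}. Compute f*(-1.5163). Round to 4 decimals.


f*(y) = sup_x {y*x - a*x^2 - b*x} = sup_x {(y-b)*x - a*x^2}
FOC: (y - b) - 2a*x = 0 => x* = (y - b)/(2a)
x* = (-1.5163 - 11)/(2*7) = -0.894
f*(-1.5163) = (y-b)^2/(4a) = (-1.5163 - 11)^2/(4*7)
= 156.6578/28 = 5.5949


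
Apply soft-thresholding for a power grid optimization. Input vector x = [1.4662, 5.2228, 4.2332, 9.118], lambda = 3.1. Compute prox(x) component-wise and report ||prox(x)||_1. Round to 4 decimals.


Soft-thresholding with lambda = 3.1:
prox(1.4662) = sign(1.4662)*max(|1.4662| - 3.1, 0) = 0.0
prox(5.2228) = sign(5.2228)*max(|5.2228| - 3.1, 0) = 2.1228
prox(4.2332) = sign(4.2332)*max(|4.2332| - 3.1, 0) = 1.1332
prox(9.118) = sign(9.118)*max(|9.118| - 3.1, 0) = 6.018
prox(x) = [0.0, 2.1228, 1.1332, 6.018]
||prox(x)||_1 = 0.0 + 2.1228 + 1.1332 + 6.018 = 9.274


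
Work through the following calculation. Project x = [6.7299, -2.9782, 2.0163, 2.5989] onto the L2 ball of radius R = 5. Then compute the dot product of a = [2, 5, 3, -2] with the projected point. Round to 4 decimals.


Step 1: Compute ||x|| (intermediates to 6 decimals).
||x|| = sqrt(6.7299^2 + (-2.9782)^2 + 2.0163^2 + 2.5989^2) = 8.061078
Step 2: Project.
Since ||x|| > R, scale = R/||x|| = 5/8.061078 = 0.620264, proj(x) = scale * x
proj(x) = [4.174315, -1.84727, 1.250638, 1.612004]
Step 3: Dot product.
a^T * proj(x) = 2*4.174315 + 5*(-1.84727) + 3*1.250638 - 2*1.612004 = -0.3598


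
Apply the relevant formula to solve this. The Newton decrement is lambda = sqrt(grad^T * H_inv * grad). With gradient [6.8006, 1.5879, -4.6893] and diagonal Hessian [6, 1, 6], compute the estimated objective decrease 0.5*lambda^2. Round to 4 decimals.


Step 1: H is diagonal, so H^(-1) * g = [1.1334, 1.5879, -0.7816].
Step 2: g^T H^(-1) g = sum_i g_i^2 / H_ii
  = (6.8006)^2/6 + (1.5879)^2/1 + (-4.6893)^2/6
  = 7.708 + 2.5214 + 3.6649 = 13.8944
Step 3: Objective decrease = 0.5 * g^T H^(-1) g = 6.9472


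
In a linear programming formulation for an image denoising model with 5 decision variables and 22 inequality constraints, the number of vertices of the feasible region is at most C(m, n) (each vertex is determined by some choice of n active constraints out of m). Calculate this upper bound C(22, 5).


Each vertex corresponds to some choice of n active constraints out of m, so the number of vertices is at most C(m, n) = m! / (n!(m-n)!).
m = 22, n = 5
Numerator: 22 * 21 * 20 * 19 * 18
Denominator: 5! = 120
C(22, 5) = 26334


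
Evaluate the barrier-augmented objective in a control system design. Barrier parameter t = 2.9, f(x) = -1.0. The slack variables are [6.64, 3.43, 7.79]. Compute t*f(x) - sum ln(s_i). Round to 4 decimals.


Step 1: Compute log-barrier.
ln values: [1.8931, 1.2326, 2.0528]
phi = -(1.8931 + 1.2326 + 2.0528) = -5.1785
Step 2: Compute augmented objective.
t*f(x) = 2.9*-1.0 = -2.9
Total = -2.9 - 5.1785 = -8.0785


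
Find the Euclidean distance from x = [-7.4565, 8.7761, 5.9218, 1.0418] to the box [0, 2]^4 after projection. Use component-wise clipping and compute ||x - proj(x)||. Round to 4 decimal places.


Project each component onto [0, 2].
clip(-7.4565) = 0.0, clip(8.7761) = 2.0, clip(5.9218) = 2.0, clip(1.0418) = 1.0418
Projection = [0.0, 2.0, 2.0, 1.0418]
Squared diffs: [55.5994, 45.9155, 15.3805, 0.0]
Distance = sqrt(116.8954) = 10.8118


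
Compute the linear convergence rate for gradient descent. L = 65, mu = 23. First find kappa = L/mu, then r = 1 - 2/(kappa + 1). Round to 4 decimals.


Step 1: Compute the condition number.
kappa = L/mu = 65/23 = 2.8261
Step 2: Compute the convergence rate.
r = 1 - 2/(kappa + 1) = 1 - 2*mu/(L + mu) = (L - mu)/(L + mu) = 42/88 = 0.4773


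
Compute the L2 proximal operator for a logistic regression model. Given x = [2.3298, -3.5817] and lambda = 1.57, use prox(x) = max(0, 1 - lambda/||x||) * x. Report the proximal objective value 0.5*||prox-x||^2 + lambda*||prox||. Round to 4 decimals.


Step 1: Compute ||x||.
||x|| = 4.2728
Step 2: Compute scaling factor.
scale = max(0, 1 - 1.57/4.2728) = 0.6326
Step 3: prox(x) = [1.4737, -2.2656]
||prox(x)|| = 2.7028
Step 4: Proximal objective.
0.5*||prox-x||^2 = 1.2325
lambda*||prox|| = 4.2434
Total = 5.4758


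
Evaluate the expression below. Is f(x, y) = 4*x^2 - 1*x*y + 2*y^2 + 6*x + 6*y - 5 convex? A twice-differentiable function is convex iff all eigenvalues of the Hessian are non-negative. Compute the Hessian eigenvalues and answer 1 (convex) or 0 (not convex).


The Hessian of f(x,y) = 4*x^2 - 1*x*y + 2*y^2 + 6*x + 6*y - 5 is:
H = [[8, -1], [-1, 4]]
Trace = 8 + 4 = 12
Determinant = 8*4 - (-1)^2 = 31
Discriminant = (12)^2 - 4*31 = 20.0
Eigenvalues: lambda_1 = 3.7639, lambda_2 = 8.2361
The function is convex.

1


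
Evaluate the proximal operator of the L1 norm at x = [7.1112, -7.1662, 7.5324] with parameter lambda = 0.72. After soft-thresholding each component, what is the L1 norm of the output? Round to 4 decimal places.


Soft-thresholding with lambda = 0.72:
prox(7.1112) = sign(7.1112)*max(|7.1112| - 0.72, 0) = 6.3912
prox(-7.1662) = sign(-7.1662)*max(|-7.1662| - 0.72, 0) = -6.4462
prox(7.5324) = sign(7.5324)*max(|7.5324| - 0.72, 0) = 6.8124
prox(x) = [6.3912, -6.4462, 6.8124]
||prox(x)||_1 = 6.3912 + 6.4462 + 6.8124 = 19.6498


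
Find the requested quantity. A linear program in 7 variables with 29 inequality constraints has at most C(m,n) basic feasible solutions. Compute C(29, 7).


Each vertex corresponds to some choice of n active constraints out of m, so the number of vertices is at most C(m, n) = m! / (n!(m-n)!).
m = 29, n = 7
Numerator: 29 * 28 * 27 * 26 * 25 * 24 * 23
Denominator: 7! = 5040
C(29, 7) = 1560780


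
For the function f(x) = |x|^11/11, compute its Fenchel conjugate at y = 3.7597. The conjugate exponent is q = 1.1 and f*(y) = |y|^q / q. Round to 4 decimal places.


The conjugate exponent q satisfies 1/p + 1/q = 1.
p = 11, so q = 11/(11 - 1) = 1.1
|y|^q = 3.7597^1.1 = 4.2921
f*(3.7597) = 4.2921 / 1.1 = 3.9019


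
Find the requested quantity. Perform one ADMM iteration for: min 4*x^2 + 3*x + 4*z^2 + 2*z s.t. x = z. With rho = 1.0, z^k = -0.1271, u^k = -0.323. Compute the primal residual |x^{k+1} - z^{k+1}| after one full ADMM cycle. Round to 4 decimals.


ADMM iteration with rho = 1.0, z^k = -0.1271, u^k = -0.323
Step 1: x-update.
Minimize 4*x^2 + 3*x + (1.0/2)*(x + 0.1271 - 0.323)^2
FOC: (2*4 + 1.0)*x = -3 + 1.0*(-0.1271 + 0.323)
x^{k+1} = -0.3116
Step 2: z-update.
Minimize 4*z^2 + 2*z + (1.0/2)*(-0.3116 - z - 0.323)^2
FOC: (2*4 + 1.0)*z = -2 + 1.0*(-0.3116 - 0.323)
z^{k+1} = -0.2927
Step 3: u-update.
u^{k+1} = -0.323 - 0.3116 + 0.2927 = -0.3418
Step 4: Primal residual = |-0.3116 + 0.2927| = 0.0188


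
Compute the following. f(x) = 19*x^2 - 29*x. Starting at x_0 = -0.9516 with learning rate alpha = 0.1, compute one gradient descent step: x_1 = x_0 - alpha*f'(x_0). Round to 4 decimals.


We compute the gradient at x_0 and apply the update.
f'(x) = 38*x - 29
f'(-0.9516) = 38*-0.9516 - 29 = -65.1608
x_1 = -0.9516 - 0.1*-65.1608 = 5.5645


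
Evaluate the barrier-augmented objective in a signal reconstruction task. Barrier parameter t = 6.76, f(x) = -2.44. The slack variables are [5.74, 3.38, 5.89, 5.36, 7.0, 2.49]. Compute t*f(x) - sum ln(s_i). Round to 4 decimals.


Step 1: Compute log-barrier.
ln values: [1.7475, 1.2179, 1.7733, 1.679, 1.9459, 0.9123]
phi = -(1.7475 + 1.2179 + 1.7733 + 1.679 + 1.9459 + 0.9123) = -9.2757
Step 2: Compute augmented objective.
t*f(x) = 6.76*-2.44 = -16.4944
Total = -16.4944 - 9.2757 = -25.7701


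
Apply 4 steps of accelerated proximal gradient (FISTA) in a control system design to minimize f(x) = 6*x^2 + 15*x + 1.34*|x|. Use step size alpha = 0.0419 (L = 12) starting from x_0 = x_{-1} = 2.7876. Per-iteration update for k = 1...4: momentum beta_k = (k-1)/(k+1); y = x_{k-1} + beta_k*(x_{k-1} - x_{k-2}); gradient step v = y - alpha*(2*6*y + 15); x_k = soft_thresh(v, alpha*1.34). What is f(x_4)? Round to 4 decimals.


FISTA on f(x) = 6*x^2 + 15*x + 1.34*|x|
L = 12, alpha = 0.0419
Iteration 1: beta = 0.0, y = 2.7876 + 0.0*(2.7876 - 2.7876) = 2.7876
  grad(y) = 48.4512, v = y - alpha*grad = 0.7575
  prox(v) = soft_thresh(0.7575, 0.0561) = 0.7013
Iteration 2: beta = 0.3333, y = 0.7013 + 0.3333*(0.7013 - 2.7876) = 0.0059
  grad(y) = 15.0712, v = y - alpha*grad = -0.6256
  prox(v) = soft_thresh(-0.6256, 0.0561) = -0.5694
Iteration 3: beta = 0.5, y = -0.5694 + 0.5*(-0.5694 - 0.7013) = -1.2048
  grad(y) = 0.5426, v = y - alpha*grad = -1.2275
  prox(v) = soft_thresh(-1.2275, 0.0561) = -1.1714
Iteration 4: beta = 0.6, y = -1.1714 + 0.6*(-1.1714 + 0.5694) = -1.5326
  grad(y) = -3.3906, v = y - alpha*grad = -1.3905
  prox(v) = soft_thresh(-1.3905, 0.0561) = -1.3343
f(x_4) = 6*(-1.3343)^2 + 15*(-1.3343) + 1.34*|-1.3343| = -7.5443


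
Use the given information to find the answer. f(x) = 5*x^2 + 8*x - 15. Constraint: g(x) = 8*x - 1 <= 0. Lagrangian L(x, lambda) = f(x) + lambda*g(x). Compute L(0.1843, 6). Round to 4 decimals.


Step 1: Evaluate f(x).
f(0.1843) = 5*0.1843^2 + 8*0.1843 - 15 = -13.3558
Step 2: Evaluate g(x).
g(0.1843) = 8*0.1843 - 1 = 0.4744
Step 3: Compute Lagrangian.
L = -13.3558 + 6*0.4744 = -10.5094


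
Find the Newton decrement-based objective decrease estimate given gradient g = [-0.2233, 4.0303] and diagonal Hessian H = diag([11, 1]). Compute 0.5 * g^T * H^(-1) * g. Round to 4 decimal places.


Step 1: H is diagonal, so H^(-1) * g = [-0.0203, 4.0303].
Step 2: g^T H^(-1) g = sum_i g_i^2 / H_ii
  = (-0.2233)^2/11 + (4.0303)^2/1
  = 0.0045 + 16.2433 = 16.2479
Step 3: Objective decrease = 0.5 * g^T H^(-1) g = 8.1239


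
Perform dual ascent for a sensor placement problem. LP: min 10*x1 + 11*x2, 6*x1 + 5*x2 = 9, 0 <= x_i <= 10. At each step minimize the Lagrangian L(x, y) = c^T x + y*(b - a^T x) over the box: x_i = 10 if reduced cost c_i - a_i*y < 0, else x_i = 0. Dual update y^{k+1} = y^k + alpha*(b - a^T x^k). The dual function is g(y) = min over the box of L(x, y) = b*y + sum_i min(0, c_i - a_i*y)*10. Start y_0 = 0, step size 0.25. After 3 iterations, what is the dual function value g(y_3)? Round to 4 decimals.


Dual ascent for LP: min 10*x1 + 11*x2, 6*x1 + 5*x2 = 9, 0 <= x_i <= 10
Step 1: y^k = 0.0, reduced costs: (10.0, 11.0)
  x^k = (0.0, 0.0), subgradient = b - a^T x = 9.0
  y^{k+1} = 0.0 + 0.25*9.0 = 2.25
Step 2: y^k = 2.25, reduced costs: (-3.5, -0.25)
  x^k = (10.0, 10.0), subgradient = b - a^T x = -101.0
  y^{k+1} = 2.25 + 0.25*-101.0 = -23.0
Step 3: y^k = -23.0, reduced costs: (148.0, 126.0)
  x^k = (0.0, 0.0), subgradient = b - a^T x = 9.0
  y^{k+1} = -23.0 + 0.25*9.0 = -20.75
Dual objective at y_3 = -20.75: reduced costs (134.5, 114.75), box minimizer x = (0.0, 0.0)
g(y_3) = b*y + (c1 - a1*y)*x1 + (c2 - a2*y)*x2 = 9*(-20.75) + 134.5*0.0 + 114.75*0.0 = -186.75 + 0.0 + 0.0 = -186.75


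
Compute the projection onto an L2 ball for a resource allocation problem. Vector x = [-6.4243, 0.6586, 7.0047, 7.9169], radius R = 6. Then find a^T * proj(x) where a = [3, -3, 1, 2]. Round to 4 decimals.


Step 1: Compute ||x|| (intermediates to 6 decimals).
||x|| = sqrt((-6.4243)^2 + 0.6586^2 + 7.0047^2 + 7.9169^2) = 12.387434
Step 2: Project.
Since ||x|| > R, scale = R/||x|| = 6/12.387434 = 0.484362, proj(x) = scale * x
proj(x) = [-3.111687, 0.319001, 3.392811, 3.834646]
Step 3: Dot product.
a^T * proj(x) = 3*(-3.111687) - 3*0.319001 + 1*3.392811 + 2*3.834646 = 0.77


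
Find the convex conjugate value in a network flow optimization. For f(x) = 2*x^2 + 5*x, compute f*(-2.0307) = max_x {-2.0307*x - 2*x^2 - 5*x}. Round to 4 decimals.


f*(y) = sup_x {y*x - a*x^2 - b*x} = sup_x {(y-b)*x - a*x^2}
FOC: (y - b) - 2a*x = 0 => x* = (y - b)/(2a)
x* = (-2.0307 - 5)/(2*2) = -1.7577
f*(-2.0307) = (y-b)^2/(4a) = (-2.0307 - 5)^2/(4*2)
= 49.4307/8 = 6.1788


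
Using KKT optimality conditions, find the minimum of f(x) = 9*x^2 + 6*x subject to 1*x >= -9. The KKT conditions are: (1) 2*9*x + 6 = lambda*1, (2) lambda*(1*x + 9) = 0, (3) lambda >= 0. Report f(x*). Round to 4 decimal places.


Step 1: Try lambda = 0 (constraint inactive).
Stationarity: 2*9*x + 6 = 0
x* = -6/(2*9) = -1/3 = -0.3333 (rounded; the exact value -1/3 is used below)
Check constraint: 1*-0.3333 = -0.3333 >= -9 -- satisfied.
Step 2: Compute optimal value.
f(x*) = 9*(-1/3)^2 + 6*(-1/3) = -1.0


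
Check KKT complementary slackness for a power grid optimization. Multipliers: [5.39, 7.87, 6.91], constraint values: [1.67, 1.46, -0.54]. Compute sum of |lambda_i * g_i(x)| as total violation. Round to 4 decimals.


KKT complementary slackness check:
lambda_1 * g_1 = 5.39 * 1.67 = 9.0013
lambda_2 * g_2 = 7.87 * 1.46 = 11.4902
lambda_3 * g_3 = 6.91 * -0.54 = -3.7314
Total violation = 9.0013 + 11.4902 + 3.7314 = 24.2229


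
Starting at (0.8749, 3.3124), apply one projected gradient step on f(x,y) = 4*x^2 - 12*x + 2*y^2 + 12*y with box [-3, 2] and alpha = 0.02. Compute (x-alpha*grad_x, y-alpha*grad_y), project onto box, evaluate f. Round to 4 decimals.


Step 1: Compute gradient at (0.8749, 3.3124).
grad_x = 2*4*0.8749 - 12 = -5.0008
grad_y = 2*2*3.3124 + 12 = 25.2496
Step 2: Gradient step.
x_raw = 0.8749 - 0.02*-5.0008 = 0.9749
y_raw = 3.3124 - 0.02*25.2496 = 2.8074
Step 3: Project onto [-3, 2].
x_proj = clip(0.9749) = 0.9749
y_proj = clip(2.8074) = 2.0
Step 4: Evaluate f.
f(0.9749, 2.0) = 24.1029


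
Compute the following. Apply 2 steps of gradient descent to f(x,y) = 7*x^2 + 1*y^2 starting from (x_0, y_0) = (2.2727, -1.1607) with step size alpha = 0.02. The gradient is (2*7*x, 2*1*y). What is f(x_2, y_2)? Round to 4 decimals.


Gradient descent on f(x,y) = 7*x^2 + 1*y^2.
Starting point: (2.2727, -1.1607), alpha = 0.02
Step 1: grad_x = 2*7*2.2727 = 31.8178, grad_y = 2*1*-1.1607 = -2.3214
  x_1 = 2.2727 - 0.02*31.8178 = 1.6363
  y_1 = -1.1607 - 0.02*-2.3214 = -1.1143
Step 2: grad_x = 2*7*1.6363 = 22.9088, grad_y = 2*1*-1.1143 = -2.2285
  x_2 = 1.6363 - 0.02*22.9088 = 1.1782
  y_2 = -1.1143 - 0.02*-2.2285 = -1.0697
f(1.1782, -1.0697) = 7*1.1782^2 + 1*(-1.0697)^2 = 10.8608


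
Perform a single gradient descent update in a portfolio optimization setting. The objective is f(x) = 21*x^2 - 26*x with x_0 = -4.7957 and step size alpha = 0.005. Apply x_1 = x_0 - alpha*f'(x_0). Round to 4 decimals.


We compute the gradient at x_0 and apply the update.
f'(x) = 42*x - 26
f'(-4.7957) = 42*-4.7957 - 26 = -227.4194
x_1 = -4.7957 - 0.005*-227.4194 = -3.6586


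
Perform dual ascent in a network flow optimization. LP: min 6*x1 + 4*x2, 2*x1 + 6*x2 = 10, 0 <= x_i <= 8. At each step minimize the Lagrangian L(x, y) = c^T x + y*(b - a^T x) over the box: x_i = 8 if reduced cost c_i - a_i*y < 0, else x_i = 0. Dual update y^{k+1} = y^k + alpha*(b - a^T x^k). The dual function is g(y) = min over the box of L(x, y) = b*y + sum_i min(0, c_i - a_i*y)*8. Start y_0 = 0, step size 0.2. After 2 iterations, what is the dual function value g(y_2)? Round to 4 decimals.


Dual ascent for LP: min 6*x1 + 4*x2, 2*x1 + 6*x2 = 10, 0 <= x_i <= 8
Step 1: y^k = 0.0, reduced costs: (6.0, 4.0)
  x^k = (0.0, 0.0), subgradient = b - a^T x = 10.0
  y^{k+1} = 0.0 + 0.2*10.0 = 2.0
Step 2: y^k = 2.0, reduced costs: (2.0, -8.0)
  x^k = (0.0, 8.0), subgradient = b - a^T x = -38.0
  y^{k+1} = 2.0 + 0.2*-38.0 = -5.6
Dual objective at y_2 = -5.6: reduced costs (17.2, 37.6), box minimizer x = (0.0, 0.0)
g(y_2) = b*y + (c1 - a1*y)*x1 + (c2 - a2*y)*x2 = 10*(-5.6) + 17.2*0.0 + 37.6*0.0 = -56.0 + 0.0 + 0.0 = -56.0


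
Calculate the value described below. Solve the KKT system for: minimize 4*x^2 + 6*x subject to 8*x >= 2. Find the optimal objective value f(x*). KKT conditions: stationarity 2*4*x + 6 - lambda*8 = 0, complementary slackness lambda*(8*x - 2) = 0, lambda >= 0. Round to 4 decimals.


Step 1: Try lambda = 0 (constraint inactive).
x_unc = -6/(2*4) = -0.75
Check: 8*-0.75 = -6.0 < 2 -- violated!
Step 2: Constraint must be active: 8*x = 2
x* = 2/8 = 0.25
lambda = (2*4*0.25 + 6)/8 = 1.0
Step 3: Compute optimal value.
f(x*) = 4*0.25^2 + 6*0.25 = 1.75


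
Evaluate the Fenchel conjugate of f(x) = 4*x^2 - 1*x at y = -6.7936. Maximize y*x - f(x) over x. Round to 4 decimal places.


f*(y) = sup_x {y*x - a*x^2 - b*x} = sup_x {(y-b)*x - a*x^2}
FOC: (y - b) - 2a*x = 0 => x* = (y - b)/(2a)
x* = (-6.7936 + 1)/(2*4) = -0.7242
f*(-6.7936) = (y-b)^2/(4a) = (-6.7936 + 1)^2/(4*4)
= 33.5658/16 = 2.0979


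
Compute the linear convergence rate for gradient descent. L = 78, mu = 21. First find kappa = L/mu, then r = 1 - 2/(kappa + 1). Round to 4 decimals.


Step 1: Compute the condition number.
kappa = L/mu = 78/21 = 3.7143
Step 2: Compute the convergence rate.
r = 1 - 2/(kappa + 1) = 1 - 2*mu/(L + mu) = (L - mu)/(L + mu) = 57/99 = 0.5758


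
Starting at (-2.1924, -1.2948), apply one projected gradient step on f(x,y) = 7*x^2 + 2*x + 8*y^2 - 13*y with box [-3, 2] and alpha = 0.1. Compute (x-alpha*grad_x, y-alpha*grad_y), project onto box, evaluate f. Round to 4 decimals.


Step 1: Compute gradient at (-2.1924, -1.2948).
grad_x = 2*7*-2.1924 + 2 = -28.6936
grad_y = 2*8*-1.2948 - 13 = -33.7168
Step 2: Gradient step.
x_raw = -2.1924 - 0.1*-28.6936 = 0.677
y_raw = -1.2948 - 0.1*-33.7168 = 2.0769
Step 3: Project onto [-3, 2].
x_proj = clip(0.677) = 0.677
y_proj = clip(2.0769) = 2.0
Step 4: Evaluate f.
f(0.677, 2.0) = 10.5618


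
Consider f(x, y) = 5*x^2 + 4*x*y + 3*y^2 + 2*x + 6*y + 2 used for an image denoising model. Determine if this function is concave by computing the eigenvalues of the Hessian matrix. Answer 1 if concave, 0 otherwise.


The Hessian of f(x,y) = 5*x^2 + 4*x*y + 3*y^2 + 2*x + 6*y + 2 is:
H = [[10, 4], [4, 6]]
Trace = 10 + 6 = 16
Determinant = 10*6 - (4)^2 = 44
Discriminant = (16)^2 - 4*44 = 80.0
Eigenvalues: lambda_1 = 3.5279, lambda_2 = 12.4721
The function is not concave.

0


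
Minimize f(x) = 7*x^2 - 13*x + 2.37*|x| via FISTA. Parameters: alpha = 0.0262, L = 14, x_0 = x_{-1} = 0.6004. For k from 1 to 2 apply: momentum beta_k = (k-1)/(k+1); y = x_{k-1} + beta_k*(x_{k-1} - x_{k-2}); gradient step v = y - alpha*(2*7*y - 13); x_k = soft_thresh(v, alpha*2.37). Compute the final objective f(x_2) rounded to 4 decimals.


FISTA on f(x) = 7*x^2 - 13*x + 2.37*|x|
L = 14, alpha = 0.0262
Iteration 1: beta = 0.0, y = 0.6004 + 0.0*(0.6004 - 0.6004) = 0.6004
  grad(y) = -4.5944, v = y - alpha*grad = 0.7208
  prox(v) = soft_thresh(0.7208, 0.0621) = 0.6587
Iteration 2: beta = 0.3333, y = 0.6587 + 0.3333*(0.6587 - 0.6004) = 0.6781
  grad(y) = -3.5065, v = y - alpha*grad = 0.77
  prox(v) = soft_thresh(0.77, 0.0621) = 0.7079
f(x_2) = 7*0.7079^2 - 13*0.7079 + 2.37*|0.7079| = -4.0171


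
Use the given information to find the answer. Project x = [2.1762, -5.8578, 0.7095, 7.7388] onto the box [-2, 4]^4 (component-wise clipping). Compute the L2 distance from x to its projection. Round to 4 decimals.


Project each component onto [-2, 4].
clip(2.1762) = 2.1762, clip(-5.8578) = -2.0, clip(0.7095) = 0.7095, clip(7.7388) = 4.0
Projection = [2.1762, -2.0, 0.7095, 4.0]
Squared diffs: [0.0, 14.8826, 0.0, 13.9786]
Distance = sqrt(28.8612) = 5.3723


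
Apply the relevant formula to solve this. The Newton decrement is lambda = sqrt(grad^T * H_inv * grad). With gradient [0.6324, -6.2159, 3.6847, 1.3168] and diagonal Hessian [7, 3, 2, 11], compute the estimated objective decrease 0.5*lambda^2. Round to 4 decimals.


Step 1: H is diagonal, so H^(-1) * g = [0.0903, -2.072, 1.8424, 0.1197].
Step 2: g^T H^(-1) g = sum_i g_i^2 / H_ii
  = (0.6324)^2/7 + (-6.2159)^2/3 + (3.6847)^2/2 + (1.3168)^2/11
  = 0.0571 + 12.8791 + 6.7885 + 0.1576 = 19.8824
Step 3: Objective decrease = 0.5 * g^T H^(-1) g = 9.9412


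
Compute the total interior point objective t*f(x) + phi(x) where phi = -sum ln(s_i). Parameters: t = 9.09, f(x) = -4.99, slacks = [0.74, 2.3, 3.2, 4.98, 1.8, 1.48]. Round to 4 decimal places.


Step 1: Compute log-barrier.
ln values: [-0.3011, 0.8329, 1.1632, 1.6054, 0.5878, 0.392]
phi = -(-0.3011 + 0.8329 + 1.1632 + 1.6054 + 0.5878 + 0.392) = -4.2802
Step 2: Compute augmented objective.
t*f(x) = 9.09*-4.99 = -45.3591
Total = -45.3591 - 4.2802 = -49.6393


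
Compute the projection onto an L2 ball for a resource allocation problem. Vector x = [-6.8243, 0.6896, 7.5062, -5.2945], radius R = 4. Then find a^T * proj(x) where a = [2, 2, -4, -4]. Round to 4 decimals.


Step 1: Compute ||x|| (intermediates to 6 decimals).
||x|| = sqrt((-6.8243)^2 + 0.6896^2 + 7.5062^2 + (-5.2945)^2) = 11.463917
Step 2: Project.
Since ||x|| > R, scale = R/||x|| = 4/11.463917 = 0.348921, proj(x) = scale * x
proj(x) = [-2.381142, 0.240616, 2.619071, -1.847362]
Step 3: Dot product.
a^T * proj(x) = 2*(-2.381142) + 2*0.240616 - 4*2.619071 - 4*(-1.847362) = -7.3679


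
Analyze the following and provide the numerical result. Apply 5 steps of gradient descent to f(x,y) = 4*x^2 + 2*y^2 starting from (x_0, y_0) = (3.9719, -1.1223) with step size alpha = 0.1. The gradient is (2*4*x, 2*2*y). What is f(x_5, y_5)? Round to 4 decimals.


Gradient descent on f(x,y) = 4*x^2 + 2*y^2.
Starting point: (3.9719, -1.1223), alpha = 0.1
Step 1: grad_x = 2*4*3.9719 = 31.7752, grad_y = 2*2*-1.1223 = -4.4892
  x_1 = 3.9719 - 0.1*31.7752 = 0.7944
  y_1 = -1.1223 - 0.1*-4.4892 = -0.6734
Step 2: grad_x = 2*4*0.7944 = 6.355, grad_y = 2*2*-0.6734 = -2.6935
  x_2 = 0.7944 - 0.1*6.355 = 0.1589
  y_2 = -0.6734 - 0.1*-2.6935 = -0.404
Step 3: grad_x = 2*4*0.1589 = 1.271, grad_y = 2*2*-0.404 = -1.6161
  x_3 = 0.1589 - 0.1*1.271 = 0.0318
  y_3 = -0.404 - 0.1*-1.6161 = -0.2424
Step 4: grad_x = 2*4*0.0318 = 0.2542, grad_y = 2*2*-0.2424 = -0.9697
  x_4 = 0.0318 - 0.1*0.2542 = 0.0064
  y_4 = -0.2424 - 0.1*-0.9697 = -0.1455
Step 5: grad_x = 2*4*0.0064 = 0.0508, grad_y = 2*2*-0.1455 = -0.5818
  x_5 = 0.0064 - 0.1*0.0508 = 0.0013
  y_5 = -0.1455 - 0.1*-0.5818 = -0.0873
f(0.0013, -0.0873) = 4*0.0013^2 + 2*(-0.0873)^2 = 0.0152


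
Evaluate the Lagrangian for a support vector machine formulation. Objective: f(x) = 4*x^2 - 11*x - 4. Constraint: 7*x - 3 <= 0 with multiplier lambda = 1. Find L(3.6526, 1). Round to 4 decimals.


Step 1: Evaluate f(x).
f(3.6526) = 4*3.6526^2 - 11*3.6526 - 4 = 9.1873
Step 2: Evaluate g(x).
g(3.6526) = 7*3.6526 - 3 = 22.5682
Step 3: Compute Lagrangian.
L = 9.1873 + 1*22.5682 = 31.7555


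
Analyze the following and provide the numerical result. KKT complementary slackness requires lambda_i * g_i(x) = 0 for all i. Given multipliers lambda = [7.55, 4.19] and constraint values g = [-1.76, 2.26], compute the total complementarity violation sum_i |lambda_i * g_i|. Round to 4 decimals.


KKT complementary slackness check:
lambda_1 * g_1 = 7.55 * -1.76 = -13.288
lambda_2 * g_2 = 4.19 * 2.26 = 9.4694
Total violation = 13.288 + 9.4694 = 22.7574


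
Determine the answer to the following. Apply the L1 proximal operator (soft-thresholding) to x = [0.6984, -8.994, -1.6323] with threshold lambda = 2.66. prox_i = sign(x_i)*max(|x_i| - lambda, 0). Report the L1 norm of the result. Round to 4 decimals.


Soft-thresholding with lambda = 2.66:
prox(0.6984) = sign(0.6984)*max(|0.6984| - 2.66, 0) = 0.0
prox(-8.994) = sign(-8.994)*max(|-8.994| - 2.66, 0) = -6.334
prox(-1.6323) = sign(-1.6323)*max(|-1.6323| - 2.66, 0) = 0.0
prox(x) = [0.0, -6.334, 0.0]
||prox(x)||_1 = 0.0 + 6.334 + 0.0 = 6.334


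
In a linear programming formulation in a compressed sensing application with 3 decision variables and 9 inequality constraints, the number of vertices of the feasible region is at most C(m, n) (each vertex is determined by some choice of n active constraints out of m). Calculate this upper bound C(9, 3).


Each vertex corresponds to some choice of n active constraints out of m, so the number of vertices is at most C(m, n) = m! / (n!(m-n)!).
m = 9, n = 3
Numerator: 9 * 8 * 7
Denominator: 3! = 6
C(9, 3) = 84


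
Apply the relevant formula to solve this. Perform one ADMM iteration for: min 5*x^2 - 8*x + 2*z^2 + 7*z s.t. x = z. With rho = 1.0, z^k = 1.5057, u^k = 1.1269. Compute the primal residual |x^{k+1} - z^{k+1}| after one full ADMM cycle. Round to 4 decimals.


ADMM iteration with rho = 1.0, z^k = 1.5057, u^k = 1.1269
Step 1: x-update.
Minimize 5*x^2 - 8*x + (1.0/2)*(x - 1.5057 + 1.1269)^2
FOC: (2*5 + 1.0)*x = 8 + 1.0*(1.5057 - 1.1269)
x^{k+1} = 0.7617
Step 2: z-update.
Minimize 2*z^2 + 7*z + (1.0/2)*(0.7617 - z + 1.1269)^2
FOC: (2*2 + 1.0)*z = -7 + 1.0*(0.7617 + 1.1269)
z^{k+1} = -1.0223
Step 3: u-update.
u^{k+1} = 1.1269 + 0.7617 + 1.0223 = 2.9109
Step 4: Primal residual = |0.7617 + 1.0223| = 1.784


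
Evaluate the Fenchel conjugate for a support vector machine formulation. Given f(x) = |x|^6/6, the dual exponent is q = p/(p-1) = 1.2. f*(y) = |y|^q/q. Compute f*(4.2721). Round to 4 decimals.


The conjugate exponent q satisfies 1/p + 1/q = 1.
p = 6, so q = 6/(6 - 1) = 1.2
|y|^q = 4.2721^1.2 = 5.7118
f*(4.2721) = 5.7118 / 1.2 = 4.7598


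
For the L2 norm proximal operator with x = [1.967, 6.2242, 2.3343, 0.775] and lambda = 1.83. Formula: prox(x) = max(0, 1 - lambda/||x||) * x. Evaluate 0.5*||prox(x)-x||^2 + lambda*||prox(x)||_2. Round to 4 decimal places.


Step 1: Compute ||x||.
||x|| = 6.9756
Step 2: Compute scaling factor.
scale = max(0, 1 - 1.83/6.9756) = 0.7377
Step 3: prox(x) = [1.451, 4.5913, 1.7219, 0.5717]
||prox(x)|| = 5.1456
Step 4: Proximal objective.
0.5*||prox-x||^2 = 1.6745
lambda*||prox|| = 9.4164
Total = 11.0909


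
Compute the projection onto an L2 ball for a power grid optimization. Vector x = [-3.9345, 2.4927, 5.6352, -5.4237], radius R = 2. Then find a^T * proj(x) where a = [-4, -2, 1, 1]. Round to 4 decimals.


Step 1: Compute ||x|| (intermediates to 6 decimals).
||x|| = sqrt((-3.9345)^2 + 2.4927^2 + 5.6352^2 + (-5.4237)^2) = 9.103068
Step 2: Project.
Since ||x|| > R, scale = R/||x|| = 2/9.103068 = 0.219706, proj(x) = scale * x
proj(x) = [-0.864433, 0.547661, 1.238087, -1.191619]
Step 3: Dot product.
a^T * proj(x) = -4*(-0.864433) - 2*0.547661 + 1*1.238087 + 1*(-1.191619) = 2.4089


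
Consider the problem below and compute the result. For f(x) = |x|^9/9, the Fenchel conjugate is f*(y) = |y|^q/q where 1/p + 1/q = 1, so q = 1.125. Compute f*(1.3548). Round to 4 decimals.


The conjugate exponent q satisfies 1/p + 1/q = 1.
p = 9, so q = 9/(9 - 1) = 1.125
|y|^q = 1.3548^1.125 = 1.4072
f*(1.3548) = 1.4072 / 1.125 = 1.2509


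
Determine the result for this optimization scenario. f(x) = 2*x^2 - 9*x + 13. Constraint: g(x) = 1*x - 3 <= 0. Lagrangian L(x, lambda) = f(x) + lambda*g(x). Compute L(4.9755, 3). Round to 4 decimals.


Step 1: Evaluate f(x).
f(4.9755) = 2*4.9755^2 - 9*4.9755 + 13 = 17.7317
Step 2: Evaluate g(x).
g(4.9755) = 1*4.9755 - 3 = 1.9755
Step 3: Compute Lagrangian.
L = 17.7317 + 3*1.9755 = 23.6582


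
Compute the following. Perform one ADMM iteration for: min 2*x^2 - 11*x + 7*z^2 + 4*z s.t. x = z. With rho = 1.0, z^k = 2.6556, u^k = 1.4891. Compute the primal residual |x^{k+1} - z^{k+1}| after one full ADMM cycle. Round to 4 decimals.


ADMM iteration with rho = 1.0, z^k = 2.6556, u^k = 1.4891
Step 1: x-update.
Minimize 2*x^2 - 11*x + (1.0/2)*(x - 2.6556 + 1.4891)^2
FOC: (2*2 + 1.0)*x = 11 + 1.0*(2.6556 - 1.4891)
x^{k+1} = 2.4333
Step 2: z-update.
Minimize 7*z^2 + 4*z + (1.0/2)*(2.4333 - z + 1.4891)^2
FOC: (2*7 + 1.0)*z = -4 + 1.0*(2.4333 + 1.4891)
z^{k+1} = -0.0052
Step 3: u-update.
u^{k+1} = 1.4891 + 2.4333 + 0.0052 = 3.9276
Step 4: Primal residual = |2.4333 + 0.0052| = 2.4385


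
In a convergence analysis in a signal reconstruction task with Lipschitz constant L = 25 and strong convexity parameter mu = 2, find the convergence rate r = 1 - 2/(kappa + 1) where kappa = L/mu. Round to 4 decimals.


Step 1: Compute the condition number.
kappa = L/mu = 25/2 = 12.5
Step 2: Compute the convergence rate.
r = 1 - 2/(kappa + 1) = 1 - 2*mu/(L + mu) = (L - mu)/(L + mu) = 23/27 = 0.8519


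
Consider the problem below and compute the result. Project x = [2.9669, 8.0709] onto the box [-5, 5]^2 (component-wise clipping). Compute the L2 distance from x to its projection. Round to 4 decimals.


Project each component onto [-5, 5].
clip(2.9669) = 2.9669, clip(8.0709) = 5.0
Projection = [2.9669, 5.0]
Squared diffs: [0.0, 9.4304]
Distance = sqrt(9.4304) = 3.0709


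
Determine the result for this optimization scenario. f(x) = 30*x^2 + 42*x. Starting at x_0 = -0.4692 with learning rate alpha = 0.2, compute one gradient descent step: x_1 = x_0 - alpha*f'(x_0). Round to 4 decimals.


We compute the gradient at x_0 and apply the update.
f'(x) = 60*x + 42
f'(-0.4692) = 60*-0.4692 + 42 = 13.848
x_1 = -0.4692 - 0.2*13.848 = -3.2388


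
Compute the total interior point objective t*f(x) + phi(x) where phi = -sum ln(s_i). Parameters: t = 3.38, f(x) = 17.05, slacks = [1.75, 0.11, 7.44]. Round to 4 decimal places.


Step 1: Compute log-barrier.
ln values: [0.5596, -2.2073, 2.0069]
phi = -(0.5596 - 2.2073 + 2.0069) = -0.3592
Step 2: Compute augmented objective.
t*f(x) = 3.38*17.05 = 57.629
Total = 57.629 - 0.3592 = 57.2698


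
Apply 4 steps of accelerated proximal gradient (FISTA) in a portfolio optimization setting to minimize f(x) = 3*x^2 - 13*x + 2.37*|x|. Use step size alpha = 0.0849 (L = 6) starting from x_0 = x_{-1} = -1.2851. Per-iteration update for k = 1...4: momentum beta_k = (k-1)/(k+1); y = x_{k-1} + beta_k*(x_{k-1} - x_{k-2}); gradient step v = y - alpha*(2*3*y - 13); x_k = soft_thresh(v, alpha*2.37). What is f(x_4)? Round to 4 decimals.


FISTA on f(x) = 3*x^2 - 13*x + 2.37*|x|
L = 6, alpha = 0.0849
Iteration 1: beta = 0.0, y = -1.2851 + 0.0*(-1.2851 + 1.2851) = -1.2851
  grad(y) = -20.7106, v = y - alpha*grad = 0.4732
  prox(v) = soft_thresh(0.4732, 0.2012) = 0.272
Iteration 2: beta = 0.3333, y = 0.272 + 0.3333*(0.272 + 1.2851) = 0.7911
  grad(y) = -8.2537, v = y - alpha*grad = 1.4918
  prox(v) = soft_thresh(1.4918, 0.2012) = 1.2906
Iteration 3: beta = 0.5, y = 1.2906 + 0.5*(1.2906 - 0.272) = 1.7999
  grad(y) = -2.2008, v = y - alpha*grad = 1.9867
  prox(v) = soft_thresh(1.9867, 0.2012) = 1.7855
Iteration 4: beta = 0.6, y = 1.7855 + 0.6*(1.7855 - 1.2906) = 2.0824
  grad(y) = -0.5053, v = y - alpha*grad = 2.1253
  prox(v) = soft_thresh(2.1253, 0.2012) = 1.9241
f(x_4) = 3*1.9241^2 - 13*1.9241 + 2.37*|1.9241| = -9.3467


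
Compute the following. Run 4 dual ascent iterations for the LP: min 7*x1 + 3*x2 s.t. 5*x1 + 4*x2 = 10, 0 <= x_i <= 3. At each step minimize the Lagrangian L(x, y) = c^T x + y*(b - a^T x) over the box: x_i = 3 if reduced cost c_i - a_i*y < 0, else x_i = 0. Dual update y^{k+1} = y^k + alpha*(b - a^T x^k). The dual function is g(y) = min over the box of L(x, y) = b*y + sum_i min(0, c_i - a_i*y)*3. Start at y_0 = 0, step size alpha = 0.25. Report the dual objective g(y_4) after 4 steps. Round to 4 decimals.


Dual ascent for LP: min 7*x1 + 3*x2, 5*x1 + 4*x2 = 10, 0 <= x_i <= 3
Step 1: y^k = 0.0, reduced costs: (7.0, 3.0)
  x^k = (0.0, 0.0), subgradient = b - a^T x = 10.0
  y^{k+1} = 0.0 + 0.25*10.0 = 2.5
Step 2: y^k = 2.5, reduced costs: (-5.5, -7.0)
  x^k = (3.0, 3.0), subgradient = b - a^T x = -17.0
  y^{k+1} = 2.5 + 0.25*-17.0 = -1.75
Step 3: y^k = -1.75, reduced costs: (15.75, 10.0)
  x^k = (0.0, 0.0), subgradient = b - a^T x = 10.0
  y^{k+1} = -1.75 + 0.25*10.0 = 0.75
Step 4: y^k = 0.75, reduced costs: (3.25, 0.0)
  x^k = (0.0, 0.0), subgradient = b - a^T x = 10.0
  y^{k+1} = 0.75 + 0.25*10.0 = 3.25
Dual objective at y_4 = 3.25: reduced costs (-9.25, -10.0), box minimizer x = (3.0, 3.0)
g(y_4) = b*y + (c1 - a1*y)*x1 + (c2 - a2*y)*x2 = 10*3.25 + (-9.25)*3.0 + (-10.0)*3.0 = 32.5 - 27.75 - 30.0 = -25.25


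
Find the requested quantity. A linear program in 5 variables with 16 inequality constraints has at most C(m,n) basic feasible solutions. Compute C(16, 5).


Each vertex corresponds to some choice of n active constraints out of m, so the number of vertices is at most C(m, n) = m! / (n!(m-n)!).
m = 16, n = 5
Numerator: 16 * 15 * 14 * 13 * 12
Denominator: 5! = 120
C(16, 5) = 4368


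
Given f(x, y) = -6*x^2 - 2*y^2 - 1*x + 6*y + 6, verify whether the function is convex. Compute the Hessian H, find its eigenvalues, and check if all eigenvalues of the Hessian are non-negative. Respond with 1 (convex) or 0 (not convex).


The Hessian of f(x,y) = -6*x^2 - 2*y^2 - 1*x + 6*y + 6 is:
H = [[-12, 0], [0, -4]]
Trace = -12 - 4 = -16
Determinant = -12*-4 - (0)^2 = 48
Discriminant = (-16)^2 - 4*48 = 64.0
Eigenvalues: lambda_1 = -12.0, lambda_2 = -4.0
The function is not convex.

0


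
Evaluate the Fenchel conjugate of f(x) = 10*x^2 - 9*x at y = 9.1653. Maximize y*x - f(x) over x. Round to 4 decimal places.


f*(y) = sup_x {y*x - a*x^2 - b*x} = sup_x {(y-b)*x - a*x^2}
FOC: (y - b) - 2a*x = 0 => x* = (y - b)/(2a)
x* = (9.1653 + 9)/(2*10) = 0.9083
f*(9.1653) = (y-b)^2/(4a) = (9.1653 + 9)^2/(4*10)
= 329.9781/40 = 8.2495


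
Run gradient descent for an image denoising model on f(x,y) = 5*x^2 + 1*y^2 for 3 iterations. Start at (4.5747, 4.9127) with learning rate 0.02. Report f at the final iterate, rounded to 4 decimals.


Gradient descent on f(x,y) = 5*x^2 + 1*y^2.
Starting point: (4.5747, 4.9127), alpha = 0.02
Step 1: grad_x = 2*5*4.5747 = 45.747, grad_y = 2*1*4.9127 = 9.8254
  x_1 = 4.5747 - 0.02*45.747 = 3.6598
  y_1 = 4.9127 - 0.02*9.8254 = 4.7162
Step 2: grad_x = 2*5*3.6598 = 36.5976, grad_y = 2*1*4.7162 = 9.4324
  x_2 = 3.6598 - 0.02*36.5976 = 2.9278
  y_2 = 4.7162 - 0.02*9.4324 = 4.5275
Step 3: grad_x = 2*5*2.9278 = 29.2781, grad_y = 2*1*4.5275 = 9.0551
  x_3 = 2.9278 - 0.02*29.2781 = 2.3422
  y_3 = 4.5275 - 0.02*9.0551 = 4.3464
f(2.3422, 4.3464) = 5*2.3422^2 + 1*4.3464^2 = 46.3222


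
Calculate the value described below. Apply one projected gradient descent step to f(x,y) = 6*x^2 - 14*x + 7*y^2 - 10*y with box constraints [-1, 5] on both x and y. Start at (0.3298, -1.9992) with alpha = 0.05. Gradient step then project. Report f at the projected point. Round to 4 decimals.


Step 1: Compute gradient at (0.3298, -1.9992).
grad_x = 2*6*0.3298 - 14 = -10.0424
grad_y = 2*7*-1.9992 - 10 = -37.9888
Step 2: Gradient step.
x_raw = 0.3298 - 0.05*-10.0424 = 0.8319
y_raw = -1.9992 - 0.05*-37.9888 = -0.0998
Step 3: Project onto [-1, 5].
x_proj = clip(0.8319) = 0.8319
y_proj = clip(-0.0998) = -0.0998
Step 4: Evaluate f.
f(0.8319, -0.0998) = -6.4271


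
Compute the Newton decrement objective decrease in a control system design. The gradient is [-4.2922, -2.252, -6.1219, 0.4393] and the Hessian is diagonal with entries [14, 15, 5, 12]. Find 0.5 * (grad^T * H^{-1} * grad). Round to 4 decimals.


Step 1: H is diagonal, so H^(-1) * g = [-0.3066, -0.1501, -1.2244, 0.0366].
Step 2: g^T H^(-1) g = sum_i g_i^2 / H_ii
  = (-4.2922)^2/14 + (-2.252)^2/15 + (-6.1219)^2/5 + (0.4393)^2/12
  = 1.3159 + 0.3381 + 7.4955 + 0.0161 = 9.1656
Step 3: Objective decrease = 0.5 * g^T H^(-1) g = 4.5828


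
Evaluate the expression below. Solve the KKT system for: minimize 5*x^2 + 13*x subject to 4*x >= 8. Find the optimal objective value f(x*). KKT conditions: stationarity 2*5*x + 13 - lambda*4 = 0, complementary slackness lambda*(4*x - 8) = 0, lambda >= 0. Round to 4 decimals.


Step 1: Try lambda = 0 (constraint inactive).
x_unc = -13/(2*5) = -1.3
Check: 4*-1.3 = -5.2 < 8 -- violated!
Step 2: Constraint must be active: 4*x = 8
x* = 8/4 = 2.0
lambda = (2*5*2.0 + 13)/4 = 8.25
Step 3: Compute optimal value.
f(x*) = 5*2.0^2 + 13*2.0 = 46.0


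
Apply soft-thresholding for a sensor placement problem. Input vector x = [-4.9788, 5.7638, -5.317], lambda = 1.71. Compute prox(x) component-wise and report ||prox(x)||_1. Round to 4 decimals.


Soft-thresholding with lambda = 1.71:
prox(-4.9788) = sign(-4.9788)*max(|-4.9788| - 1.71, 0) = -3.2688
prox(5.7638) = sign(5.7638)*max(|5.7638| - 1.71, 0) = 4.0538
prox(-5.317) = sign(-5.317)*max(|-5.317| - 1.71, 0) = -3.607
prox(x) = [-3.2688, 4.0538, -3.607]
||prox(x)||_1 = 3.2688 + 4.0538 + 3.607 = 10.9296


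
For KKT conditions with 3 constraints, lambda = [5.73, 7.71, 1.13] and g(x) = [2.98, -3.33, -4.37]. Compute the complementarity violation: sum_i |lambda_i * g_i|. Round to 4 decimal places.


KKT complementary slackness check:
lambda_1 * g_1 = 5.73 * 2.98 = 17.0754
lambda_2 * g_2 = 7.71 * -3.33 = -25.6743
lambda_3 * g_3 = 1.13 * -4.37 = -4.9381
Total violation = 17.0754 + 25.6743 + 4.9381 = 47.6878


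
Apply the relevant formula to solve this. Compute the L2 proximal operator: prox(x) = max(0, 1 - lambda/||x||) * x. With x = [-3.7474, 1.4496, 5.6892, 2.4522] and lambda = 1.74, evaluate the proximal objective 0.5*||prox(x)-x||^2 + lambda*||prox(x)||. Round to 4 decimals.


Step 1: Compute ||x||.
||x|| = 7.3841
Step 2: Compute scaling factor.
scale = max(0, 1 - 1.74/7.3841) = 0.7644
Step 3: prox(x) = [-2.8644, 1.108, 4.3486, 1.8744]
||prox(x)|| = 5.6441
Step 4: Proximal objective.
0.5*||prox-x||^2 = 1.5138
lambda*||prox|| = 9.8207
Total = 11.3345


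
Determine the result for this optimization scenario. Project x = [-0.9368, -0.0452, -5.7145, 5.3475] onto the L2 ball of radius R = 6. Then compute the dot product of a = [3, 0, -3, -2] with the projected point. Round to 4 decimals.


Step 1: Compute ||x|| (intermediates to 6 decimals).
||x|| = sqrt((-0.9368)^2 + (-0.0452)^2 + (-5.7145)^2 + 5.3475^2) = 7.882316
Step 2: Project.
Since ||x|| > R, scale = R/||x|| = 6/7.882316 = 0.761198, proj(x) = scale * x
proj(x) = [-0.71309, -0.034406, -4.349866, 4.070506]
Step 3: Dot product.
a^T * proj(x) = 3*(-0.71309) + 0*(-0.034406) - 3*(-4.349866) - 2*4.070506 = 2.7693


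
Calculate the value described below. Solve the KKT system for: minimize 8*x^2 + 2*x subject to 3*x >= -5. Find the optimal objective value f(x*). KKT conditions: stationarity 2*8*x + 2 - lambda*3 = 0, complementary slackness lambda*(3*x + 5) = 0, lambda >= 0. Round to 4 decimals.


Step 1: Try lambda = 0 (constraint inactive).
Stationarity: 2*8*x + 2 = 0
x* = -2/(2*8) = -0.125
Check constraint: 3*-0.125 = -0.375 >= -5 -- satisfied.
Step 2: Compute optimal value.
f(x*) = 8*(-0.125)^2 + 2*(-0.125) = -0.125


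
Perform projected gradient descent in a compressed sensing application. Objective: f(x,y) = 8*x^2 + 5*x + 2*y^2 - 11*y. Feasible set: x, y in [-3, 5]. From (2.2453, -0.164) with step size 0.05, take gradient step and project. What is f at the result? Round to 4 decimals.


Step 1: Compute gradient at (2.2453, -0.164).
grad_x = 2*8*2.2453 + 5 = 40.9248
grad_y = 2*2*-0.164 - 11 = -11.656
Step 2: Gradient step.
x_raw = 2.2453 - 0.05*40.9248 = 0.1991
y_raw = -0.164 - 0.05*-11.656 = 0.4188
Step 3: Project onto [-3, 5].
x_proj = clip(0.1991) = 0.1991
y_proj = clip(0.4188) = 0.4188
Step 4: Evaluate f.
f(0.1991, 0.4188) = -2.9437


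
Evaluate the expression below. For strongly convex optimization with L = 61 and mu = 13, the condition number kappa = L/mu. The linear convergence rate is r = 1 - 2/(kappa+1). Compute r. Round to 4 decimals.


Step 1: Compute the condition number.
kappa = L/mu = 61/13 = 4.6923
Step 2: Compute the convergence rate.
r = 1 - 2/(kappa + 1) = 1 - 2*mu/(L + mu) = (L - mu)/(L + mu) = 48/74 = 0.6486


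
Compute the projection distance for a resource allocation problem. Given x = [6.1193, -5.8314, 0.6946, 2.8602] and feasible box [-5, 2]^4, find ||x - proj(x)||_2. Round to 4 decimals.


Project each component onto [-5, 2].
clip(6.1193) = 2.0, clip(-5.8314) = -5.0, clip(0.6946) = 0.6946, clip(2.8602) = 2.0
Projection = [2.0, -5.0, 0.6946, 2.0]
Squared diffs: [16.9686, 0.6912, 0.0, 0.7399]
Distance = sqrt(18.3997) = 4.2895


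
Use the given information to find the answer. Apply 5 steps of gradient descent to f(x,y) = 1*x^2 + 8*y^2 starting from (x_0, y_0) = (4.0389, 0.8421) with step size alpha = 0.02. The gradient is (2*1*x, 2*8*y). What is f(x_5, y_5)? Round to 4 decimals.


Gradient descent on f(x,y) = 1*x^2 + 8*y^2.
Starting point: (4.0389, 0.8421), alpha = 0.02
Step 1: grad_x = 2*1*4.0389 = 8.0778, grad_y = 2*8*0.8421 = 13.4736
  x_1 = 4.0389 - 0.02*8.0778 = 3.8773
  y_1 = 0.8421 - 0.02*13.4736 = 0.5726
Step 2: grad_x = 2*1*3.8773 = 7.7547, grad_y = 2*8*0.5726 = 9.162
  x_2 = 3.8773 - 0.02*7.7547 = 3.7223
  y_2 = 0.5726 - 0.02*9.162 = 0.3894
Step 3: grad_x = 2*1*3.7223 = 7.4445, grad_y = 2*8*0.3894 = 6.2302
  x_3 = 3.7223 - 0.02*7.4445 = 3.5734
  y_3 = 0.3894 - 0.02*6.2302 = 0.2648
Step 4: grad_x = 2*1*3.5734 = 7.1467, grad_y = 2*8*0.2648 = 4.2365
  x_4 = 3.5734 - 0.02*7.1467 = 3.4304
  y_4 = 0.2648 - 0.02*4.2365 = 0.1801
Step 5: grad_x = 2*1*3.4304 = 6.8609, grad_y = 2*8*0.1801 = 2.8808
  x_5 = 3.4304 - 0.02*6.8609 = 3.2932
  y_5 = 0.1801 - 0.02*2.8808 = 0.1224
f(3.2932, 0.1224) = 1*3.2932^2 + 8*0.1224^2 = 10.9651
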